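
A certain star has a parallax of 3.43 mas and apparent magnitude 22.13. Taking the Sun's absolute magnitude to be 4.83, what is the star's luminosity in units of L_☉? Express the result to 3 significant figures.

L/L_☉ ≈ 1.02×10^-4

d = 1/p = 1000/3.43 mas = 291.5 pc
M = m − 5 log₁₀ d + 5 = 22.13 − 5·2.4647 + 5 = 14.806
M − M_☉ = 14.806 − 4.83 = 9.976
L/L_☉ = 10^(−0.4 × 9.976) = 1.022×10^-4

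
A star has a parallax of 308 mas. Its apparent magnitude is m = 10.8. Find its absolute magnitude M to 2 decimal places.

M ≈ 13.24

p = 308 mas = 0.308″ → d = 1/p = 3.247 pc
5 log₁₀(d/10 pc) = 5 log₁₀(3.247) − 5 = -2.443
M = m − 5 log₁₀(d/10) = 10.8 + 2.443 = 13.243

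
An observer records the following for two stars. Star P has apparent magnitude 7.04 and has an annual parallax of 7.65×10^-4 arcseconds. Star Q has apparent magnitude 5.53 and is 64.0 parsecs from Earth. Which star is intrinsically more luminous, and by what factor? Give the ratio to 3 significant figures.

Star P: d = 1/p = 1/7.65×10^-4″ = 1307 pc
Star P: M = m − 5 log₁₀ d + 5 = 7.04 − 5·3.1163 + 5 = -3.542
Star Q: M = m − 5 log₁₀ d + 5 = 5.53 − 5·1.8062 + 5 = 1.499
ΔM = M_P − M_Q = -3.542 − (1.499) = -5.041; smaller M is more luminous → Star P.
L ratio = 10^(0.4 |ΔM|) = 10^2.016 = 103.8

Star P is more luminous, by a factor of 104.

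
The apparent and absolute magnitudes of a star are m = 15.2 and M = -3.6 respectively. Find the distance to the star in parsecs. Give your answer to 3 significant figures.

d ≈ 57500 pc

Distance modulus: m − M = 15.2 − (-3.6) = 18.800
m − M = 5 log₁₀ d − 5
log₁₀ d = (m − M)/5 + 1 = 4.7600
d = 10^4.7600 = 57540 pc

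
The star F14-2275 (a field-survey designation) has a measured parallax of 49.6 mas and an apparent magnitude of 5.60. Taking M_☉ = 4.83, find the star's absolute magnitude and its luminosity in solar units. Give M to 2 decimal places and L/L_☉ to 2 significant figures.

M ≈ 4.08; L/L_☉ ≈ 2.0

d = 1/p = 1000/49.6 mas = 20.16 pc
M = m − 5 log₁₀ d + 5 = 5.60 − 5·1.3045 + 5 = 4.077
M − M_☉ = 4.077 − 4.83 = -0.753
L/L_☉ = 10^(−0.4 × -0.753) = 2.000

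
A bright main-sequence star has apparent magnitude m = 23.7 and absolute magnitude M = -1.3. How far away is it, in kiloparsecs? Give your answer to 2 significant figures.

μ = m − M = 25.000
m − M = 5 log₁₀ d − 5
log₁₀ d = (m − M)/5 + 1 = 6.0000
d = 10^6.0000 = 1.000×10^6 pc
= 1000 kpc

d ≈ 1000 kpc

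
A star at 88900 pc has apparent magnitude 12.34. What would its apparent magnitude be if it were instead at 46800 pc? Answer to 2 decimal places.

m ≈ 10.95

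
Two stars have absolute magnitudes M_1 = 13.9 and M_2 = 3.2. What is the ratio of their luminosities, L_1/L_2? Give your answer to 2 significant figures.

L_1/L_2 ≈ 5.2×10^-5

ΔM = M_1 − M_2 = 10.7
L_1/L_2 = 10^(−0.4 ΔM) = 10^-4.280 = 5.248×10^-5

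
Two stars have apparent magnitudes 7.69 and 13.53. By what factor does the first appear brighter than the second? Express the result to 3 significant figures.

217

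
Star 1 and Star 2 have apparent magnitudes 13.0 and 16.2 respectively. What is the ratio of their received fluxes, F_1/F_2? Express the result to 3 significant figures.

F_1/F_2 ≈ 19.1

Magnitude difference = -3.2
Flux ratio = 10^(−0.4 Δm) = 10^(−0.4 × -3.2) = 10^1.280 = 19.05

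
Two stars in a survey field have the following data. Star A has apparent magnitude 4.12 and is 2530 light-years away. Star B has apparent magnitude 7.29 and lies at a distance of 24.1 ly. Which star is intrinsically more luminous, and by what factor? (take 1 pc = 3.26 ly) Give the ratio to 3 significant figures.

Star A is more luminous, by a factor of 204000.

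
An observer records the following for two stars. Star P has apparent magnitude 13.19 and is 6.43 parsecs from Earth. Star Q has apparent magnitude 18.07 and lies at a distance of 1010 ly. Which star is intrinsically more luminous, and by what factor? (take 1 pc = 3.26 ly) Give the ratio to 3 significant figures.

Star P: M = m − 5 log₁₀ d + 5 = 13.19 − 5·0.8082 + 5 = 14.149
Star Q: d = 1010 ly / 3.26 = 309.8 pc
Star Q: M = m − 5 log₁₀ d + 5 = 18.07 − 5·2.4911 + 5 = 10.614
ΔM = M_P − M_Q = 14.149 − (10.614) = 3.534; smaller M is more luminous → Star Q.
L ratio = 10^(0.4 |ΔM|) = 10^1.414 = 25.93

Star Q is more luminous, by a factor of 25.9.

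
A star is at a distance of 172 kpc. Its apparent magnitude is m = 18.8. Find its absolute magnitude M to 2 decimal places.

M ≈ -2.38

d = 172 kpc = 172000 pc
5 log₁₀(d/10 pc) = 5 log₁₀(172000) − 5 = 21.178
M = m − 5 log₁₀(d/10) = 18.8 − 21.178 = -2.378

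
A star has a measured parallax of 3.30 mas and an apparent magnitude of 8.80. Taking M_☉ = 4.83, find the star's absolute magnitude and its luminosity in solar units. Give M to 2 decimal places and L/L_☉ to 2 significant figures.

d = 1/p = 1000/3.30 mas = 303.0 pc
M = m − 5 log₁₀ d + 5 = 8.80 − 5·2.4815 + 5 = 1.393
M − M_☉ = 1.393 − 4.83 = -3.437
L/L_☉ = 10^(−0.4 × -3.437) = 23.71

M ≈ 1.39; L/L_☉ ≈ 24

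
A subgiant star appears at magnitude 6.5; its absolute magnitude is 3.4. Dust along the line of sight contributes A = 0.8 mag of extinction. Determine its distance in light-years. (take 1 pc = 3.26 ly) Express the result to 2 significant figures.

d ≈ 94 ly

m − M = 5 log₁₀(d/10 pc) + A  ⇒  6.5 − (3.4) − 0.8 = 5 log₁₀(d/10)
2.300 = 5 log₁₀(d/10)
log₁₀ d = (m − M − A)/5 + 1 = 1.4600
d = 10^1.4600 = 28.84 pc
= 94.02 ly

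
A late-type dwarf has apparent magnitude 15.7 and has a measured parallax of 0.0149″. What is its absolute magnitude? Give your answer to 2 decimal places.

d = 1/p = 1/0.0149″ = 67.11 pc
5 log₁₀(d/10 pc) = 5 log₁₀(67.11) − 5 = 4.134
M = m − 5 log₁₀(d/10) = 15.7 − 4.134 = 11.566

M ≈ 11.57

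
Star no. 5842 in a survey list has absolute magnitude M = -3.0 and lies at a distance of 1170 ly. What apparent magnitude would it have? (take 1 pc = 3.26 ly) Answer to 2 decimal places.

d = 1170 ly / 3.26 = 358.9 pc
m = M + 5 log₁₀ d − 5 = -3.0 + 5·2.5550 − 5 = 4.775

m ≈ 4.77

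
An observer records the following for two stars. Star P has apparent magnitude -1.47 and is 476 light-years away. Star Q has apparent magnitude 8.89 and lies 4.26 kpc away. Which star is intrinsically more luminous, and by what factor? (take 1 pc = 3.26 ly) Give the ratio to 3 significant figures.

Star P: d = 476 ly / 3.26 = 146.0 pc
Star P: M = m − 5 log₁₀ d + 5 = -1.47 − 5·2.1644 + 5 = -7.292
Star Q: d = 4.26 kpc = 4260 pc
Star Q: M = m − 5 log₁₀ d + 5 = 8.89 − 5·3.6294 + 5 = -4.257
ΔM = M_P − M_Q = -7.292 − (-4.257) = -3.035; smaller M is more luminous → Star P.
L ratio = 10^(0.4 |ΔM|) = 10^1.214 = 16.37

Star P is more luminous, by a factor of 16.4.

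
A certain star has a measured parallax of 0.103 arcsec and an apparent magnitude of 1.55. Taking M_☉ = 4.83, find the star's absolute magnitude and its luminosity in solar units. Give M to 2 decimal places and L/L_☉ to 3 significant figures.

M ≈ 1.61; L/L_☉ ≈ 19.3

d = 1/p = 1/0.103″ = 9.709 pc
M = m − 5 log₁₀ d + 5 = 1.55 − 5·0.9872 + 5 = 1.614
M − M_☉ = 1.614 − 4.83 = -3.216
L/L_☉ = 10^(−0.4 × -3.216) = 19.33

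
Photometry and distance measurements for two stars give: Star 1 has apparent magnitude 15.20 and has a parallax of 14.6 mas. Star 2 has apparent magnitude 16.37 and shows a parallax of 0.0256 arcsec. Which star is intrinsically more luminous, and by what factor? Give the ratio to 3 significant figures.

Star 1: p = 14.6 mas = 0.0146″ → d = 1/p = 68.49 pc
Star 1: M = m − 5 log₁₀ d + 5 = 15.20 − 5·1.8356 + 5 = 11.022
Star 2: d = 1/p = 1/0.0256″ = 39.06 pc
Star 2: M = m − 5 log₁₀ d + 5 = 16.37 − 5·1.5918 + 5 = 13.411
ΔM = M_1 − M_2 = 11.022 − (13.411) = -2.389; smaller M is more luminous → Star 1.
L ratio = 10^(0.4 |ΔM|) = 10^0.956 = 9.032

Star 1 is more luminous, by a factor of 9.03.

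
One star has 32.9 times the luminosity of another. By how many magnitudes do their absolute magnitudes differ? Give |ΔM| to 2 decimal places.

Pogson: ΔM = −2.5 log₁₀(ratio) = −2.5 log₁₀(32.9) = −2.5 × 1.5172 = -3.793

|ΔM| ≈ 3.79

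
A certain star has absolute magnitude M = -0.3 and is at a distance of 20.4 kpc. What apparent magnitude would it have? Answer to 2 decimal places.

d = 20.4 kpc = 20400 pc
m = M + 5 log₁₀ d − 5 = -0.3 + 5·4.3096 − 5 = 16.248

m ≈ 16.25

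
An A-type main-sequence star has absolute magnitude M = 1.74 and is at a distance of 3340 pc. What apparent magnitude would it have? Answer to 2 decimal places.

m ≈ 14.36

m = M + 5 log₁₀ d − 5 = 1.74 + 5·3.5237 − 5 = 14.359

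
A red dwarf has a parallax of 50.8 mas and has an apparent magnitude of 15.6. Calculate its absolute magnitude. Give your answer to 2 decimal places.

p = 50.8 mas = 0.0508″ → d = 1/p = 19.69 pc
5 log₁₀(d/10 pc) = 5 log₁₀(19.69) − 5 = 1.471
M = m − 5 log₁₀(d/10) = 15.6 − 1.471 = 14.129

M ≈ 14.13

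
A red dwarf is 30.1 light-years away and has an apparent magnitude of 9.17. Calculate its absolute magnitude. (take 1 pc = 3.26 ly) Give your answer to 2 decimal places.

M ≈ 9.34

d = 30.1 ly / 3.26 = 9.233 pc
5 log₁₀(d/10 pc) = 5 log₁₀(9.233) − 5 = -0.173
M = m − 5 log₁₀(d/10) = 9.17 + 0.173 = 9.343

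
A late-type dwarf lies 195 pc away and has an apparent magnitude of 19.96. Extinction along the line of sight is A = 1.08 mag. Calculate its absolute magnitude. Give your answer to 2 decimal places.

M ≈ 12.43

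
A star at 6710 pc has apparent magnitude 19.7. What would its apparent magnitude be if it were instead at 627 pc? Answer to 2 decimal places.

m ≈ 14.55

Flux ∝ 1/d², so Δm = 5 log₁₀(d₂/d₁) = 5 log₁₀(627/6710) = -5.147
m₂ = m₁ + Δm = 19.7 + (-5.147) = 14.553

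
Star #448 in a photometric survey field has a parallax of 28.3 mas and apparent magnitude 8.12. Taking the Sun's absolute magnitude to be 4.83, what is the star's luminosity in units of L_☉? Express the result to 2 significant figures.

d = 1/p = 1000/28.3 mas = 35.34 pc
M = m − 5 log₁₀ d + 5 = 8.12 − 5·1.5482 + 5 = 5.379
M − M_☉ = 5.379 − 4.83 = 0.549
L/L_☉ = 10^(−0.4 × 0.549) = 0.6032

L/L_☉ ≈ 0.60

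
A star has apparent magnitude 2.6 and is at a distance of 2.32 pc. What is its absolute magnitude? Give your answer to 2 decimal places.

M ≈ 5.77

5 log₁₀(d/10 pc) = 5 log₁₀(2.320) − 5 = -3.173
M = m − 5 log₁₀(d/10) = 2.6 + 3.173 = 5.773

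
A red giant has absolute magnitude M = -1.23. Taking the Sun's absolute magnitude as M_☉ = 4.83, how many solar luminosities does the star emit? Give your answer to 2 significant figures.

M − M_☉ = -1.23 − 4.83 = -6.060
L/L_☉ = 10^(−0.4 (M − M_☉)) = 10^2.424 = 265.5

L/L_☉ ≈ 270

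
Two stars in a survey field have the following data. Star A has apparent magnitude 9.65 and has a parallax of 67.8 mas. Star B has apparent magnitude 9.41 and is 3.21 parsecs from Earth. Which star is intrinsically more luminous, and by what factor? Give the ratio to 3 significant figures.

Star A is more luminous, by a factor of 16.9.

Star A: p = 67.8 mas = 0.0678″ → d = 1/p = 14.75 pc
Star A: M = m − 5 log₁₀ d + 5 = 9.65 − 5·1.1688 + 5 = 8.806
Star B: M = m − 5 log₁₀ d + 5 = 9.41 − 5·0.5065 + 5 = 11.877
ΔM = M_A − M_B = 8.806 − (11.877) = -3.071; smaller M is more luminous → Star A.
L ratio = 10^(0.4 |ΔM|) = 10^1.229 = 16.93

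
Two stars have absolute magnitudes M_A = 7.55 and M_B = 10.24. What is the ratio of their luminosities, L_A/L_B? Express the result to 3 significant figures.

L_A/L_B ≈ 11.9

ΔM = M_A − M_B = -2.69
L_A/L_B = 10^(−0.4 ΔM) = 10^1.076 = 11.91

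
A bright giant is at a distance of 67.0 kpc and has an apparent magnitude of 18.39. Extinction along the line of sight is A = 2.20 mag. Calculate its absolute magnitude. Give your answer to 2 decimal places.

d = 67.0 kpc = 67000 pc
5 log₁₀(d/10 pc) = 5 log₁₀(67000) − 5 = 19.130
M = m − 5 log₁₀(d/10) − A = 18.39 − 19.130 − 2.20 = -2.940

M ≈ -2.94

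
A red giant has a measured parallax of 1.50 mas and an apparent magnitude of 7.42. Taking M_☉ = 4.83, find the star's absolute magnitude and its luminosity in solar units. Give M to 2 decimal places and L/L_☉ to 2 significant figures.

M ≈ -1.70; L/L_☉ ≈ 410

d = 1/p = 1000/1.50 mas = 666.7 pc
M = m − 5 log₁₀ d + 5 = 7.42 − 5·2.8239 + 5 = -1.700
M − M_☉ = -1.700 − 4.83 = -6.530
L/L_☉ = 10^(−0.4 × -6.530) = 409.1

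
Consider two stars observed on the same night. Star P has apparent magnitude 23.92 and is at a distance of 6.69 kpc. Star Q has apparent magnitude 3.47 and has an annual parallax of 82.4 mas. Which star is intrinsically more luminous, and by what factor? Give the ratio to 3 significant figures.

Star P: d = 6.69 kpc = 6690 pc
Star P: M = m − 5 log₁₀ d + 5 = 23.92 − 5·3.8254 + 5 = 9.793
Star Q: p = 82.4 mas = 0.0824″ → d = 1/p = 12.14 pc
Star Q: M = m − 5 log₁₀ d + 5 = 3.47 − 5·1.0841 + 5 = 3.050
ΔM = M_P − M_Q = 9.793 − (3.050) = 6.743; smaller M is more luminous → Star Q.
L ratio = 10^(0.4 |ΔM|) = 10^2.697 = 498.1

Star Q is more luminous, by a factor of 498.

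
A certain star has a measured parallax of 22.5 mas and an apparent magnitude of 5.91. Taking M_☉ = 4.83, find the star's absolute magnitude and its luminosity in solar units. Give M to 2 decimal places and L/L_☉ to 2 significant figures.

d = 1/p = 1000/22.5 mas = 44.44 pc
M = m − 5 log₁₀ d + 5 = 5.91 − 5·1.6478 + 5 = 2.671
M − M_☉ = 2.671 − 4.83 = -2.159
L/L_☉ = 10^(−0.4 × -2.159) = 7.305

M ≈ 2.67; L/L_☉ ≈ 7.3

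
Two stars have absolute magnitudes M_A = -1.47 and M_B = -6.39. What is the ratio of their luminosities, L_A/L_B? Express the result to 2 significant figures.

ΔM = M_A − M_B = 4.92
L_A/L_B = 10^(−0.4 ΔM) = 10^-1.968 = 0.01076

L_A/L_B ≈ 0.011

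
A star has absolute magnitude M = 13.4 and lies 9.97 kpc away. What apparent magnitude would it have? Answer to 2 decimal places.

d = 9.97 kpc = 9970 pc
m = M + 5 log₁₀ d − 5 = 13.4 + 5·3.9987 − 5 = 28.393

m ≈ 28.39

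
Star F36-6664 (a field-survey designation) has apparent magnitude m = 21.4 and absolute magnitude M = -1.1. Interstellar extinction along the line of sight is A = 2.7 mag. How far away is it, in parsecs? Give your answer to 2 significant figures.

m − M = 5 log₁₀(d/10 pc) + A  ⇒  21.4 − (-1.1) − 2.7 = 5 log₁₀(d/10)
19.800 = 5 log₁₀(d/10)
log₁₀ d = (m − M − A)/5 + 1 = 4.9600
d = 10^4.9600 = 91200 pc

d ≈ 91000 pc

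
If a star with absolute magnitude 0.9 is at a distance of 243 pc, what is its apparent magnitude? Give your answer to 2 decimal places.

m ≈ 7.83

m = M + 5 log₁₀ d − 5 = 0.9 + 5·2.3856 − 5 = 7.828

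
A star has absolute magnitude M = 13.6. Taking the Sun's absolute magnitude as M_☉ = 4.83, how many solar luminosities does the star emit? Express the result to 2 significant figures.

L/L_☉ ≈ 3.1×10^-4

M − M_☉ = 13.6 − 4.83 = 8.770
L/L_☉ = 10^(−0.4 (M − M_☉)) = 10^-3.508 = 3.105×10^-4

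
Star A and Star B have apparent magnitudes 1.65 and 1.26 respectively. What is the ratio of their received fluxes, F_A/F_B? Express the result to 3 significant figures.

Magnitude difference = 0.39
Flux ratio = 10^(−0.4 Δm) = 10^(−0.4 × 0.39) = 10^-0.156 = 0.6982

F_A/F_B ≈ 0.698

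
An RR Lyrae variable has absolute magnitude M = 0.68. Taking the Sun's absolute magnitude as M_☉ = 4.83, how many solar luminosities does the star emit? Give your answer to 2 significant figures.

L/L_☉ ≈ 46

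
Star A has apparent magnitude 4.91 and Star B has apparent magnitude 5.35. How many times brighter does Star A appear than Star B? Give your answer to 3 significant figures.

1.50

Magnitude difference = -0.44
Flux ratio = 10^(−0.4 Δm) = 10^(−0.4 × -0.44) = 10^0.176 = 1.500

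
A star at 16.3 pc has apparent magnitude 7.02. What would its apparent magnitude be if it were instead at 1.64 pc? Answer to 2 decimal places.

Flux ∝ 1/d², so Δm = 5 log₁₀(d₂/d₁) = 5 log₁₀(1.64/16.3) = -4.987
m₂ = m₁ + Δm = 7.02 + (-4.987) = 2.033

m ≈ 2.03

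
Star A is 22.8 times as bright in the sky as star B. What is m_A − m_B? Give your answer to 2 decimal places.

Pogson: Δm = −2.5 log₁₀(ratio) = −2.5 log₁₀(22.8) = −2.5 × 1.3579 = -3.395
Star A is brighter, so it has the smaller magnitude: the difference is negative.

m_A − m_B ≈ -3.39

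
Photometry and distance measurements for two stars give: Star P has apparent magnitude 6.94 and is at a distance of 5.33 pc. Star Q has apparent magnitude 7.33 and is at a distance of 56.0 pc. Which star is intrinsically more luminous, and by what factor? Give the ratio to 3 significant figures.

Star Q is more luminous, by a factor of 77.1.

Star P: M = m − 5 log₁₀ d + 5 = 6.94 − 5·0.7267 + 5 = 8.306
Star Q: M = m − 5 log₁₀ d + 5 = 7.33 − 5·1.7482 + 5 = 3.589
ΔM = M_P − M_Q = 8.306 − (3.589) = 4.717; smaller M is more luminous → Star Q.
L ratio = 10^(0.4 |ΔM|) = 10^1.887 = 77.08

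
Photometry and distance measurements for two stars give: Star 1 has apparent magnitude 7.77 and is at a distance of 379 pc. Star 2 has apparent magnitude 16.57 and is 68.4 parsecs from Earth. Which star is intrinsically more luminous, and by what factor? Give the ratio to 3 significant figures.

Star 1 is more luminous, by a factor of 102000.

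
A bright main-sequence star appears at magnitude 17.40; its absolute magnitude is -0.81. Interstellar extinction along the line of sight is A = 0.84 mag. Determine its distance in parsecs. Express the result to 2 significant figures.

m − M = 5 log₁₀(d/10 pc) + A  ⇒  17.40 − (-0.81) − 0.84 = 5 log₁₀(d/10)
17.370 = 5 log₁₀(d/10)
log₁₀ d = (m − M − A)/5 + 1 = 4.4740
d = 10^4.4740 = 29790 pc

d ≈ 30000 pc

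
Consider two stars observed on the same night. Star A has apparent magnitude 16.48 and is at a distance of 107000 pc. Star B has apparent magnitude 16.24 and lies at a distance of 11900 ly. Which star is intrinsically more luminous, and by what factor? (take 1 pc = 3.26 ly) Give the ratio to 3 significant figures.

Star A: M = m − 5 log₁₀ d + 5 = 16.48 − 5·5.0294 + 5 = -3.667
Star B: d = 11900 ly / 3.26 = 3650 pc
Star B: M = m − 5 log₁₀ d + 5 = 16.24 − 5·3.5623 + 5 = 3.428
ΔM = M_A − M_B = -3.667 − (3.428) = -7.095; smaller M is more luminous → Star A.
L ratio = 10^(0.4 |ΔM|) = 10^2.838 = 688.8

Star A is more luminous, by a factor of 689.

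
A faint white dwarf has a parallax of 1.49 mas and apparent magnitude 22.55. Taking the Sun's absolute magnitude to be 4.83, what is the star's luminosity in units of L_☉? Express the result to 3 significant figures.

d = 1/p = 1000/1.49 mas = 671.1 pc
M = m − 5 log₁₀ d + 5 = 22.55 − 5·2.8268 + 5 = 13.416
M − M_☉ = 13.416 − 4.83 = 8.586
L/L_☉ = 10^(−0.4 × 8.586) = 3.678×10^-4

L/L_☉ ≈ 3.68×10^-4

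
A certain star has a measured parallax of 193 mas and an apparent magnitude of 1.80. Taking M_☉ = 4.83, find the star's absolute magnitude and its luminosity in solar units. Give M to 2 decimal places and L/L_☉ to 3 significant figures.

d = 1/p = 1000/193 mas = 5.181 pc
M = m − 5 log₁₀ d + 5 = 1.80 − 5·0.7144 + 5 = 3.228
M − M_☉ = 3.228 − 4.83 = -1.602
L/L_☉ = 10^(−0.4 × -1.602) = 4.374

M ≈ 3.23; L/L_☉ ≈ 4.37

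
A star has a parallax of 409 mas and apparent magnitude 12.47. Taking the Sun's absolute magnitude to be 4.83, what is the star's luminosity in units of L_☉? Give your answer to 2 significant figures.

d = 1/p = 1000/409 mas = 2.445 pc
M = m − 5 log₁₀ d + 5 = 12.47 − 5·0.3883 + 5 = 15.529
M − M_☉ = 15.529 − 4.83 = 10.699
L/L_☉ = 10^(−0.4 × 10.699) = 5.255×10^-5

L/L_☉ ≈ 5.3×10^-5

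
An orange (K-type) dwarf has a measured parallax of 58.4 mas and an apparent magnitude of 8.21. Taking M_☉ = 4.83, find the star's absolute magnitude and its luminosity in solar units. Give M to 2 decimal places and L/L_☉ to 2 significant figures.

M ≈ 7.04; L/L_☉ ≈ 0.13

d = 1/p = 1000/58.4 mas = 17.12 pc
M = m − 5 log₁₀ d + 5 = 8.21 − 5·1.2336 + 5 = 7.042
M − M_☉ = 7.042 − 4.83 = 2.212
L/L_☉ = 10^(−0.4 × 2.212) = 0.1304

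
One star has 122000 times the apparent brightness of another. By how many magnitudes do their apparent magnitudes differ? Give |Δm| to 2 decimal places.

|Δm| ≈ 12.72

Pogson: Δm = −2.5 log₁₀(ratio) = −2.5 log₁₀(122000) = −2.5 × 5.0864 = -12.716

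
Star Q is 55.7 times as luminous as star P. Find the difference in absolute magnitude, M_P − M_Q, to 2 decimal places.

M_P − M_Q ≈ 4.36

Pogson: ΔM = −2.5 log₁₀(ratio) = −2.5 log₁₀(55.7) = −2.5 × 1.7459 = -4.365
Star Q is brighter so has the smaller magnitude: M_P − M_Q is positive.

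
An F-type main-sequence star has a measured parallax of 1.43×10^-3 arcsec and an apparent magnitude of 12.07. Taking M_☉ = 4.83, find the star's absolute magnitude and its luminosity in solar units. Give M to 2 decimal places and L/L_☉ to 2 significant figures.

d = 1/p = 1/1.43×10^-3″ = 699.3 pc
M = m − 5 log₁₀ d + 5 = 12.07 − 5·2.8447 + 5 = 2.847
M − M_☉ = 2.847 − 4.83 = -1.983
L/L_☉ = 10^(−0.4 × -1.983) = 6.213

M ≈ 2.85; L/L_☉ ≈ 6.2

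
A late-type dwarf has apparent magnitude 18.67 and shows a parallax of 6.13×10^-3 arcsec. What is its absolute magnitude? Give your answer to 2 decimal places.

d = 1/p = 1/6.13×10^-3″ = 163.1 pc
5 log₁₀(d/10 pc) = 5 log₁₀(163.1) − 5 = 6.063
M = m − 5 log₁₀(d/10) = 18.67 − 6.063 = 12.607

M ≈ 12.61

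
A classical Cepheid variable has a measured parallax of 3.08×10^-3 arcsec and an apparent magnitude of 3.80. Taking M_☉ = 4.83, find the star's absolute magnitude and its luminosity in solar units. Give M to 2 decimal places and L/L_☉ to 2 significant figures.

M ≈ -3.76; L/L_☉ ≈ 2700

d = 1/p = 1/3.08×10^-3″ = 324.7 pc
M = m − 5 log₁₀ d + 5 = 3.80 − 5·2.5114 + 5 = -3.757
M − M_☉ = -3.757 − 4.83 = -8.587
L/L_☉ = 10^(−0.4 × -8.587) = 2722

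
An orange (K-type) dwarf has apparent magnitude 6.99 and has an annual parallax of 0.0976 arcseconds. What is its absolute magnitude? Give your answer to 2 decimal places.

M ≈ 6.94

d = 1/p = 1/0.0976″ = 10.25 pc
5 log₁₀(d/10 pc) = 5 log₁₀(10.25) − 5 = 0.053
M = m − 5 log₁₀(d/10) = 6.99 − 0.053 = 6.937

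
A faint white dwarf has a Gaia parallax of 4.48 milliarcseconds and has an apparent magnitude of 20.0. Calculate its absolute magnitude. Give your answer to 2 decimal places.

M ≈ 13.26

p = 4.48 mas = 4.48×10^-3″ → d = 1/p = 223.2 pc
5 log₁₀(d/10 pc) = 5 log₁₀(223.2) − 5 = 6.744
M = m − 5 log₁₀(d/10) = 20.0 − 6.744 = 13.256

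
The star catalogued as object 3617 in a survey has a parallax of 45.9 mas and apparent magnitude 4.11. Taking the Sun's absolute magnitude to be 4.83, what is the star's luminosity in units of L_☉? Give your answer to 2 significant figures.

L/L_☉ ≈ 9.2

d = 1/p = 1000/45.9 mas = 21.79 pc
M = m − 5 log₁₀ d + 5 = 4.11 − 5·1.3382 + 5 = 2.419
M − M_☉ = 2.419 − 4.83 = -2.411
L/L_☉ = 10^(−0.4 × -2.411) = 9.212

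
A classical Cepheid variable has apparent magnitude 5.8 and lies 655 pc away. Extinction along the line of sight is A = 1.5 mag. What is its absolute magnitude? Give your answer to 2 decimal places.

M ≈ -4.78

5 log₁₀(d/10 pc) = 5 log₁₀(655.0) − 5 = 9.081
M = m − 5 log₁₀(d/10) − A = 5.8 − 9.081 − 1.5 = -4.781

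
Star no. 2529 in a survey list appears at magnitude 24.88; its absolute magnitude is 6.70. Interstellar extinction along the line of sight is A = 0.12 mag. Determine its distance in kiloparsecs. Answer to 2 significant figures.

d ≈ 41 kpc

m − M = 5 log₁₀(d/10 pc) + A  ⇒  24.88 − (6.70) − 0.12 = 5 log₁₀(d/10)
18.060 = 5 log₁₀(d/10)
log₁₀ d = (m − M − A)/5 + 1 = 4.6120
d = 10^4.6120 = 40930 pc
= 40.93 kpc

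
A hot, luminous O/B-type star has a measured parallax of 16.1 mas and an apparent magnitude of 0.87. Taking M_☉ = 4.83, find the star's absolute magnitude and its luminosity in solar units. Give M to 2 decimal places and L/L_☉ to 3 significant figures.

M ≈ -3.10; L/L_☉ ≈ 1480

d = 1/p = 1000/16.1 mas = 62.11 pc
M = m − 5 log₁₀ d + 5 = 0.87 − 5·1.7932 + 5 = -3.096
M − M_☉ = -3.096 − 4.83 = -7.926
L/L_☉ = 10^(−0.4 × -7.926) = 1480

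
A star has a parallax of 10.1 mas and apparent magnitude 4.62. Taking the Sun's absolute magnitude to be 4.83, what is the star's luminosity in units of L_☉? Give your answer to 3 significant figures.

L/L_☉ ≈ 119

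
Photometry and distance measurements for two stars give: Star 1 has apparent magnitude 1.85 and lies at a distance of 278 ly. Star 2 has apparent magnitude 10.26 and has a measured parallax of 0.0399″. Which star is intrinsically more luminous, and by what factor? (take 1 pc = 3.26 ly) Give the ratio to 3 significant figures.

Star 1 is more luminous, by a factor of 26800.

Star 1: d = 278 ly / 3.26 = 85.28 pc
Star 1: M = m − 5 log₁₀ d + 5 = 1.85 − 5·1.9308 + 5 = -2.804
Star 2: d = 1/p = 1/0.0399″ = 25.06 pc
Star 2: M = m − 5 log₁₀ d + 5 = 10.26 − 5·1.3990 + 5 = 8.265
ΔM = M_1 − M_2 = -2.804 − (8.265) = -11.069; smaller M is more luminous → Star 1.
L ratio = 10^(0.4 |ΔM|) = 10^4.428 = 26770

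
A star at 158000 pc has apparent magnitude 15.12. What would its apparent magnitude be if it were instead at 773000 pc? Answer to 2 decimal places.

Flux ∝ 1/d², so Δm = 5 log₁₀(d₂/d₁) = 5 log₁₀(773000/158000) = 3.448
m₂ = m₁ + Δm = 15.12 + (3.448) = 18.568

m ≈ 18.57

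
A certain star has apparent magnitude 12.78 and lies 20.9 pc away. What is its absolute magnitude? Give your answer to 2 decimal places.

M ≈ 11.18

5 log₁₀(d/10 pc) = 5 log₁₀(20.90) − 5 = 1.601
M = m − 5 log₁₀(d/10) = 12.78 − 1.601 = 11.179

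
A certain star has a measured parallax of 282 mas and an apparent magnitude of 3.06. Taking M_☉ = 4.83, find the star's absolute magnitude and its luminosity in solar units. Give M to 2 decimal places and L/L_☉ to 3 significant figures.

M ≈ 5.31; L/L_☉ ≈ 0.642

d = 1/p = 1000/282 mas = 3.546 pc
M = m − 5 log₁₀ d + 5 = 3.06 − 5·0.5498 + 5 = 5.311
M − M_☉ = 5.311 − 4.83 = 0.481
L/L_☉ = 10^(−0.4 × 0.481) = 0.6420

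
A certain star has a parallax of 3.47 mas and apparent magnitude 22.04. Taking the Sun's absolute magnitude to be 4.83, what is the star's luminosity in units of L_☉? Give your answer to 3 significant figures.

L/L_☉ ≈ 1.08×10^-4

d = 1/p = 1000/3.47 mas = 288.2 pc
M = m − 5 log₁₀ d + 5 = 22.04 − 5·2.4597 + 5 = 14.742
M − M_☉ = 14.742 − 4.83 = 9.912
L/L_☉ = 10^(−0.4 × 9.912) = 1.085×10^-4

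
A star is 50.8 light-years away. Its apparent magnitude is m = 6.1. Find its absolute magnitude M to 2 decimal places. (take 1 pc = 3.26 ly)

M ≈ 5.14

d = 50.8 ly / 3.26 = 15.58 pc
5 log₁₀(d/10 pc) = 5 log₁₀(15.58) − 5 = 0.963
M = m − 5 log₁₀(d/10) = 6.1 − 0.963 = 5.137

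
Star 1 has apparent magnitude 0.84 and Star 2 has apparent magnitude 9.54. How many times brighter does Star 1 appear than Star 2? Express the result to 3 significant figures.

3020

Magnitude difference = -8.70
Flux ratio = 10^(−0.4 Δm) = 10^(−0.4 × -8.70) = 10^3.480 = 3020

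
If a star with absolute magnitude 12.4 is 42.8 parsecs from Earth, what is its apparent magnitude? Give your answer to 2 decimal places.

m = M + 5 log₁₀ d − 5 = 12.4 + 5·1.6314 − 5 = 15.557

m ≈ 15.56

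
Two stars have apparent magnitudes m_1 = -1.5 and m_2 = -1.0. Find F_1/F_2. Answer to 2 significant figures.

F_1/F_2 ≈ 1.6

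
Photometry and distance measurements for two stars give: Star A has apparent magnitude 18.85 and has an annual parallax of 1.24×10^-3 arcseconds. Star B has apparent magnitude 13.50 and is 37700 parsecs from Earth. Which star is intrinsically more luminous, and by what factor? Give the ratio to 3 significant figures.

Star B is more luminous, by a factor of 302000.

Star A: d = 1/p = 1/1.24×10^-3″ = 806.5 pc
Star A: M = m − 5 log₁₀ d + 5 = 18.85 − 5·2.9066 + 5 = 9.317
Star B: M = m − 5 log₁₀ d + 5 = 13.50 − 5·4.5763 + 5 = -4.382
ΔM = M_A − M_B = 9.317 − (-4.382) = 13.699; smaller M is more luminous → Star B.
L ratio = 10^(0.4 |ΔM|) = 10^5.480 = 301700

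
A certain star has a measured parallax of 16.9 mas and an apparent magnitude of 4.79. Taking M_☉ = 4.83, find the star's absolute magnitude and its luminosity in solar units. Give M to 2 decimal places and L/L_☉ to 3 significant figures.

M ≈ 0.93; L/L_☉ ≈ 36.3

d = 1/p = 1000/16.9 mas = 59.17 pc
M = m − 5 log₁₀ d + 5 = 4.79 − 5·1.7721 + 5 = 0.929
M − M_☉ = 0.929 − 4.83 = -3.901
L/L_☉ = 10^(−0.4 × -3.901) = 36.33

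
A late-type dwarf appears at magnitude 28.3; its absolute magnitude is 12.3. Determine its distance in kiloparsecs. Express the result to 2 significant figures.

d ≈ 16 kpc

Distance modulus: m − M = 28.3 − (12.3) = 16.000
m − M = 5 log₁₀ d − 5
log₁₀ d = (m − M)/5 + 1 = 4.2000
d = 10^4.2000 = 15850 pc
= 15.85 kpc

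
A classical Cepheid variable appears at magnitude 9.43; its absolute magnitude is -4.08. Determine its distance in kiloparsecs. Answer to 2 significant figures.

μ = m − M = 13.510
m − M = 5 log₁₀ d − 5
log₁₀ d = (m − M)/5 + 1 = 3.7020
d = 10^3.7020 = 5035 pc
= 5.035 kpc

d ≈ 5.0 kpc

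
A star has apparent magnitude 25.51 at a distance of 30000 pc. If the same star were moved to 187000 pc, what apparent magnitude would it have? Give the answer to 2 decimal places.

Flux ∝ 1/d², so Δm = 5 log₁₀(d₂/d₁) = 5 log₁₀(187000/30000) = 3.974
m₂ = m₁ + Δm = 25.51 + (3.974) = 29.484

m ≈ 29.48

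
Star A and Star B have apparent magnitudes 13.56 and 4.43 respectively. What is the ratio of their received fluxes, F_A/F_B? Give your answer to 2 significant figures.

Magnitude difference = 9.13
Flux ratio = 10^(−0.4 Δm) = 10^(−0.4 × 9.13) = 10^-3.652 = 2.228×10^-4

F_A/F_B ≈ 2.2×10^-4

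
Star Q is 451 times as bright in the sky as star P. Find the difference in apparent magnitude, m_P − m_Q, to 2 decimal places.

Pogson: Δm = −2.5 log₁₀(ratio) = −2.5 log₁₀(451) = −2.5 × 2.6542 = -6.635
Star Q is brighter so has the smaller magnitude: m_P − m_Q is positive.

m_P − m_Q ≈ 6.64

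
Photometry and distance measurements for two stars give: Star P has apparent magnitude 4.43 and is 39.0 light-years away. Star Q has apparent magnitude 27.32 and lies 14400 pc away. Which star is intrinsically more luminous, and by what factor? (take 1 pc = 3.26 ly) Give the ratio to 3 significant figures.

Star P is more luminous, by a factor of 988.

Star P: d = 39.0 ly / 3.26 = 11.96 pc
Star P: M = m − 5 log₁₀ d + 5 = 4.43 − 5·1.0778 + 5 = 4.041
Star Q: M = m − 5 log₁₀ d + 5 = 27.32 − 5·4.1584 + 5 = 11.528
ΔM = M_P − M_Q = 4.041 − (11.528) = -7.487; smaller M is more luminous → Star P.
L ratio = 10^(0.4 |ΔM|) = 10^2.995 = 988.5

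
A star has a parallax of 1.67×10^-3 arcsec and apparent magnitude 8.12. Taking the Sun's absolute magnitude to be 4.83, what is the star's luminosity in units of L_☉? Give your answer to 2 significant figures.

L/L_☉ ≈ 170

d = 1/p = 1/1.67×10^-3″ = 598.8 pc
M = m − 5 log₁₀ d + 5 = 8.12 − 5·2.7773 + 5 = -0.766
M − M_☉ = -0.766 − 4.83 = -5.596
L/L_☉ = 10^(−0.4 × -5.596) = 173.2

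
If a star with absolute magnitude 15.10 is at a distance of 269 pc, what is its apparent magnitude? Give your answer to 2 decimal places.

m ≈ 22.25

m = M + 5 log₁₀ d − 5 = 15.10 + 5·2.4298 − 5 = 22.249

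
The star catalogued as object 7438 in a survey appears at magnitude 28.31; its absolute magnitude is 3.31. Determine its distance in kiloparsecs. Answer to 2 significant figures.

μ = m − M = 25.000
m − M = 5 log₁₀ d − 5
log₁₀ d = (m − M)/5 + 1 = 6.0000
d = 10^6.0000 = 1.000×10^6 pc
= 1000 kpc

d ≈ 1000 kpc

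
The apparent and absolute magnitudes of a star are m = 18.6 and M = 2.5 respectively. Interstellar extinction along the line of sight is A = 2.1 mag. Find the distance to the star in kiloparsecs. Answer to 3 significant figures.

m − M = 5 log₁₀(d/10 pc) + A  ⇒  18.6 − (2.5) − 2.1 = 5 log₁₀(d/10)
14.000 = 5 log₁₀(d/10)
log₁₀ d = (m − M − A)/5 + 1 = 3.8000
d = 10^3.8000 = 6310 pc
= 6.310 kpc

d ≈ 6.31 kpc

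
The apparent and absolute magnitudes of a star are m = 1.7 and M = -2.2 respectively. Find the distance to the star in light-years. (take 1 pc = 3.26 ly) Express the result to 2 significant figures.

μ = m − M = 3.900
m − M = 5 log₁₀ d − 5
log₁₀ d = (m − M)/5 + 1 = 1.7800
d = 10^1.7800 = 60.26 pc
= 196.4 ly

d ≈ 200 ly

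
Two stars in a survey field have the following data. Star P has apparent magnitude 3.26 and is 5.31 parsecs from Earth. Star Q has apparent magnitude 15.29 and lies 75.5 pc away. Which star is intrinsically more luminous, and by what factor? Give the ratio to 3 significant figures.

Star P: M = m − 5 log₁₀ d + 5 = 3.26 − 5·0.7251 + 5 = 4.635
Star Q: M = m − 5 log₁₀ d + 5 = 15.29 − 5·1.8779 + 5 = 10.900
ΔM = M_P − M_Q = 4.635 − (10.900) = -6.266; smaller M is more luminous → Star P.
L ratio = 10^(0.4 |ΔM|) = 10^2.506 = 320.8

Star P is more luminous, by a factor of 321.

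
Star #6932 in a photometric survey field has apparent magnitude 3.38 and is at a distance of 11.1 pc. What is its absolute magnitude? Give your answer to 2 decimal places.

5 log₁₀(d/10 pc) = 5 log₁₀(11.10) − 5 = 0.227
M = m − 5 log₁₀(d/10) = 3.38 − 0.227 = 3.153

M ≈ 3.15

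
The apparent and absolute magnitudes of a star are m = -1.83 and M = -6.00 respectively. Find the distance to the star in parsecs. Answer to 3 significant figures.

d ≈ 68.2 pc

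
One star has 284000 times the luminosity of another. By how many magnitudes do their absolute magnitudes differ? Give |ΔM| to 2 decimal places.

|ΔM| ≈ 13.63

Pogson: ΔM = −2.5 log₁₀(ratio) = −2.5 log₁₀(284000) = −2.5 × 5.4533 = -13.633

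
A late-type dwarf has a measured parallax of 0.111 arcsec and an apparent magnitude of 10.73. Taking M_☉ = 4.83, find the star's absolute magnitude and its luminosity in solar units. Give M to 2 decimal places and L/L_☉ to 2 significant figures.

d = 1/p = 1/0.111″ = 9.009 pc
M = m − 5 log₁₀ d + 5 = 10.73 − 5·0.9547 + 5 = 10.957
M − M_☉ = 10.957 − 4.83 = 6.127
L/L_☉ = 10^(−0.4 × 6.127) = 3.543×10^-3

M ≈ 10.96; L/L_☉ ≈ 3.5×10^-3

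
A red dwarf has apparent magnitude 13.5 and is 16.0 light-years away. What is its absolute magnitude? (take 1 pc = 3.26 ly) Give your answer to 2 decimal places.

d = 16.0 ly / 3.26 = 4.908 pc
5 log₁₀(d/10 pc) = 5 log₁₀(4.908) − 5 = -1.545
M = m − 5 log₁₀(d/10) = 13.5 + 1.545 = 15.045

M ≈ 15.05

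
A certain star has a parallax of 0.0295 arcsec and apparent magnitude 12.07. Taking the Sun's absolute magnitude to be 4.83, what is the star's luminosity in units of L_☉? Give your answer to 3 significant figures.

L/L_☉ ≈ 0.0146

d = 1/p = 1/0.0295″ = 33.90 pc
M = m − 5 log₁₀ d + 5 = 12.07 − 5·1.5302 + 5 = 9.419
M − M_☉ = 9.419 − 4.83 = 4.589
L/L_☉ = 10^(−0.4 × 4.589) = 0.01460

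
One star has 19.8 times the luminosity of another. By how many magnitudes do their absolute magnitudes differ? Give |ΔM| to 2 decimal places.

Pogson: ΔM = −2.5 log₁₀(ratio) = −2.5 log₁₀(19.8) = −2.5 × 1.2967 = -3.242

|ΔM| ≈ 3.24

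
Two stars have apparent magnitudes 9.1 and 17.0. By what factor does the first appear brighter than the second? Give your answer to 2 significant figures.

Δm = 9.1 − (17.0) = -7.9
Flux ratio = 10^(−0.4 Δm) = 10^(−0.4 × -7.9) = 10^3.160 = 1445

1400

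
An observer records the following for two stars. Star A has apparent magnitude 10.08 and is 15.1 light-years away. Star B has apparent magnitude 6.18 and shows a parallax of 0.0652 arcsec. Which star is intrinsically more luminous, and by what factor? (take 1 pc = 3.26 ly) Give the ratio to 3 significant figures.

Star B is more luminous, by a factor of 398.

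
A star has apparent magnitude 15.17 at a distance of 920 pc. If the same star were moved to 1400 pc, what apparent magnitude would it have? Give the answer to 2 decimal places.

m ≈ 16.08

Flux ∝ 1/d², so Δm = 5 log₁₀(d₂/d₁) = 5 log₁₀(1400/920) = 0.912
m₂ = m₁ + Δm = 15.17 + (0.912) = 16.082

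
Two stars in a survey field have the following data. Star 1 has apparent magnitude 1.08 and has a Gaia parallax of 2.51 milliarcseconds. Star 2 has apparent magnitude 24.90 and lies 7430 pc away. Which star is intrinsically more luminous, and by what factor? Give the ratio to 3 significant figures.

Star 1: p = 2.51 mas = 2.51×10^-3″ → d = 1/p = 398.4 pc
Star 1: M = m − 5 log₁₀ d + 5 = 1.08 − 5·2.6003 + 5 = -6.922
Star 2: M = m − 5 log₁₀ d + 5 = 24.90 − 5·3.8710 + 5 = 10.545
ΔM = M_1 − M_2 = -6.922 − (10.545) = -17.467; smaller M is more luminous → Star 1.
L ratio = 10^(0.4 |ΔM|) = 10^6.987 = 9.698×10^6

Star 1 is more luminous, by a factor of 9.70×10^6.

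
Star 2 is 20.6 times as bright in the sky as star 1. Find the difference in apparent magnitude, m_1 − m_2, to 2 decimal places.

m_1 − m_2 ≈ 3.28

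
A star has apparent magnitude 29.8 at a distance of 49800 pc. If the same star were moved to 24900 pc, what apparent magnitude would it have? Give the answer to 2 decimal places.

m ≈ 28.29

Flux ∝ 1/d², so Δm = 5 log₁₀(d₂/d₁) = 5 log₁₀(24900/49800) = -1.505
m₂ = m₁ + Δm = 29.8 + (-1.505) = 28.295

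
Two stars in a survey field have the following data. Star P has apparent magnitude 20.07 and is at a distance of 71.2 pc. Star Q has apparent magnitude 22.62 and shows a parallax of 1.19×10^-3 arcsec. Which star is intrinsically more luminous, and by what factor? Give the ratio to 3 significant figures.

Star P: M = m − 5 log₁₀ d + 5 = 20.07 − 5·1.8525 + 5 = 15.808
Star Q: d = 1/p = 1/1.19×10^-3″ = 840.3 pc
Star Q: M = m − 5 log₁₀ d + 5 = 22.62 − 5·2.9245 + 5 = 12.998
ΔM = M_P − M_Q = 15.808 − (12.998) = 2.810; smaller M is more luminous → Star Q.
L ratio = 10^(0.4 |ΔM|) = 10^1.124 = 13.30

Star Q is more luminous, by a factor of 13.3.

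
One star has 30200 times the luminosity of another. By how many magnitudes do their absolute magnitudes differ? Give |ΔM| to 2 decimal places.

|ΔM| ≈ 11.20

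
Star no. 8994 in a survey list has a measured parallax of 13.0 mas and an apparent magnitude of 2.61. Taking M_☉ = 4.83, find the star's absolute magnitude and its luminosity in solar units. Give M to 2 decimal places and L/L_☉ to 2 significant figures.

M ≈ -1.82; L/L_☉ ≈ 460

d = 1/p = 1000/13.0 mas = 76.92 pc
M = m − 5 log₁₀ d + 5 = 2.61 − 5·1.8861 + 5 = -1.820
M − M_☉ = -1.820 − 4.83 = -6.650
L/L_☉ = 10^(−0.4 × -6.650) = 457.2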